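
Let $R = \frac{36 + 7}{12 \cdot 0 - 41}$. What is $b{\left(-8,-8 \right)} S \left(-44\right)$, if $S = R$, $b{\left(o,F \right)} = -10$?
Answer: $- \frac{18920}{41} \approx -461.46$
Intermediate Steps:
$R = - \frac{43}{41}$ ($R = \frac{43}{0 - 41} = \frac{43}{-41} = 43 \left(- \frac{1}{41}\right) = - \frac{43}{41} \approx -1.0488$)
$S = - \frac{43}{41} \approx -1.0488$
$b{\left(-8,-8 \right)} S \left(-44\right) = \left(-10\right) \left(- \frac{43}{41}\right) \left(-44\right) = \frac{430}{41} \left(-44\right) = - \frac{18920}{41}$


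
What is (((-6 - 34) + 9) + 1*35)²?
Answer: 16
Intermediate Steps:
(((-6 - 34) + 9) + 1*35)² = ((-40 + 9) + 35)² = (-31 + 35)² = 4² = 16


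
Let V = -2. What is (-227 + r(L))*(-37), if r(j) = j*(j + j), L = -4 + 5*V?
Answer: -6105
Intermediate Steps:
L = -14 (L = -4 + 5*(-2) = -4 - 10 = -14)
r(j) = 2*j² (r(j) = j*(2*j) = 2*j²)
(-227 + r(L))*(-37) = (-227 + 2*(-14)²)*(-37) = (-227 + 2*196)*(-37) = (-227 + 392)*(-37) = 165*(-37) = -6105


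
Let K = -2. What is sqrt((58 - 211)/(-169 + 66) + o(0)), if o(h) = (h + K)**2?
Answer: sqrt(58195)/103 ≈ 2.3421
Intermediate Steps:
o(h) = (-2 + h)**2 (o(h) = (h - 2)**2 = (-2 + h)**2)
sqrt((58 - 211)/(-169 + 66) + o(0)) = sqrt((58 - 211)/(-169 + 66) + (-2 + 0)**2) = sqrt(-153/(-103) + (-2)**2) = sqrt(-153*(-1/103) + 4) = sqrt(153/103 + 4) = sqrt(565/103) = sqrt(58195)/103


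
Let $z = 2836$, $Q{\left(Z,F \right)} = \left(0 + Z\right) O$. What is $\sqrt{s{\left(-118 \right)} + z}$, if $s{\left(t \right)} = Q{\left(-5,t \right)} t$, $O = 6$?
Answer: $2 \sqrt{1594} \approx 79.85$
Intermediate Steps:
$Q{\left(Z,F \right)} = 6 Z$ ($Q{\left(Z,F \right)} = \left(0 + Z\right) 6 = Z 6 = 6 Z$)
$s{\left(t \right)} = - 30 t$ ($s{\left(t \right)} = 6 \left(-5\right) t = - 30 t$)
$\sqrt{s{\left(-118 \right)} + z} = \sqrt{\left(-30\right) \left(-118\right) + 2836} = \sqrt{3540 + 2836} = \sqrt{6376} = 2 \sqrt{1594}$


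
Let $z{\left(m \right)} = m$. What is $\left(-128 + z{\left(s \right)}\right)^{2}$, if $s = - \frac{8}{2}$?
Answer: $17424$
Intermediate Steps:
$s = -4$ ($s = \left(-8\right) \frac{1}{2} = -4$)
$\left(-128 + z{\left(s \right)}\right)^{2} = \left(-128 - 4\right)^{2} = \left(-132\right)^{2} = 17424$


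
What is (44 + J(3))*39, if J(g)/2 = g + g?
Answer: 2184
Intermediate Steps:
J(g) = 4*g (J(g) = 2*(g + g) = 2*(2*g) = 4*g)
(44 + J(3))*39 = (44 + 4*3)*39 = (44 + 12)*39 = 56*39 = 2184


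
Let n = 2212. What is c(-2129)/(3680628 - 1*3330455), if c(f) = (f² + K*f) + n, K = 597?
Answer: 3263840/350173 ≈ 9.3206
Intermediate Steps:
c(f) = 2212 + f² + 597*f (c(f) = (f² + 597*f) + 2212 = 2212 + f² + 597*f)
c(-2129)/(3680628 - 1*3330455) = (2212 + (-2129)² + 597*(-2129))/(3680628 - 1*3330455) = (2212 + 4532641 - 1271013)/(3680628 - 3330455) = 3263840/350173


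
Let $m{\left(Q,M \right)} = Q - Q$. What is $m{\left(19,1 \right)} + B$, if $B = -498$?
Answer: $-498$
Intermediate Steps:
$m{\left(Q,M \right)} = 0$
$m{\left(19,1 \right)} + B = 0 - 498 = -498$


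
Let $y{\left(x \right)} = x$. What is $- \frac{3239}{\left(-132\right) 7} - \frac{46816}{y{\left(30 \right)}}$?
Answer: $- \frac{2397823}{1540} \approx -1557.0$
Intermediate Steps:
$- \frac{3239}{\left(-132\right) 7} - \frac{46816}{y{\left(30 \right)}} = - \frac{3239}{\left(-132\right) 7} - \frac{46816}{30} = - \frac{3239}{-924} - \frac{23408}{15} = \left(-3239\right) \left(- \frac{1}{924}\right) - \frac{23408}{15} = \frac{3239}{924} - \frac{23408}{15} = - \frac{2397823}{1540}$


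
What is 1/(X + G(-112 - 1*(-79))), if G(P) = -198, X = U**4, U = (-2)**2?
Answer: 1/58 ≈ 0.017241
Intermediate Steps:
U = 4
X = 256 (X = 4**4 = 256)
1/(X + G(-112 - 1*(-79))) = 1/(256 - 198) = 1/58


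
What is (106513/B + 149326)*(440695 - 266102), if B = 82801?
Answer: 2158746181228927/82801 ≈ 2.6071e+10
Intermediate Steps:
(106513/B + 149326)*(440695 - 266102) = (106513/82801 + 149326)*(440695 - 266102) = (106513*(1/82801) + 149326)*174593 = (106513/82801 + 149326)*174593 = (12364448639/82801)*174593 = 2158746181228927/82801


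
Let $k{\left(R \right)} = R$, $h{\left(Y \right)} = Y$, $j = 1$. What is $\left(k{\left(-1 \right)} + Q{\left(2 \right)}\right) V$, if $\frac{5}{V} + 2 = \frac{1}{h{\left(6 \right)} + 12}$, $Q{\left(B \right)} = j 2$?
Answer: $- \frac{18}{7} \approx -2.5714$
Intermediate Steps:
$Q{\left(B \right)} = 2$ ($Q{\left(B \right)} = 1 \cdot 2 = 2$)
$V = - \frac{18}{7}$ ($V = \frac{5}{-2 + \frac{1}{6 + 12}} = \frac{5}{-2 + \frac{1}{18}} = \frac{5}{- \frac{35}{18}} = 5 \left(- \frac{18}{35}\right) = - \frac{18}{7} \approx -2.5714$)
$\left(k{\left(-1 \right)} + Q{\left(2 \right)}\right) V = \left(-1 + 2\right) \left(- \frac{18}{7}\right) = 1 \left(- \frac{18}{7}\right) = - \frac{18}{7}$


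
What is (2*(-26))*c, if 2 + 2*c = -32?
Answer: 884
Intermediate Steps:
c = -17 (c = -1 + (½)*(-32) = -1 - 16 = -17)
(2*(-26))*c = (2*(-26))*(-17) = -52*(-17) = 884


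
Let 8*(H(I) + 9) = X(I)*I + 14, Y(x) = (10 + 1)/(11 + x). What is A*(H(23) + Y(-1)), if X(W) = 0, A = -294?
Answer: 18081/10 ≈ 1808.1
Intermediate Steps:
Y(x) = 11/(11 + x)
H(I) = -29/4 (H(I) = -9 + (0*I + 14)/8 = -9 + (0 + 14)/8 = -9 + (⅛)*14 = -9 + 7/4 = -29/4)
A*(H(23) + Y(-1)) = -294*(-29/4 + 11/(11 - 1)) = -294*(-29/4 + 11/10) = -294*(-123/20) = 18081/10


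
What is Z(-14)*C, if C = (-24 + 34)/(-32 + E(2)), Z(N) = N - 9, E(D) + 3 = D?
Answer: 230/33 ≈ 6.9697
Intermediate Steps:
E(D) = -3 + D
Z(N) = -9 + N
C = -10/33 (C = (-24 + 34)/(-32 + (-3 + 2)) = 10/(-32 - 1) = 10/(-33) = 10*(-1/33) = -10/33 ≈ -0.30303)
Z(-14)*C = (-9 - 14)*(-10/33) = -23*(-10/33) = 230/33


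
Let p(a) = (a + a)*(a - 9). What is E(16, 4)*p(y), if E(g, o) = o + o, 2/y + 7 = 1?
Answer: 448/9 ≈ 49.778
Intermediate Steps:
y = -1/3 (y = 2/(-7 + 1) = 2/(-6) = 2*(-1/6) = -1/3 ≈ -0.33333)
E(g, o) = 2*o
p(a) = 2*a*(-9 + a) (p(a) = (2*a)*(-9 + a) = 2*a*(-9 + a))
E(16, 4)*p(y) = (2*4)*(2*(-1/3)*(-9 - 1/3)) = 8*(2*(-1/3)*(-28/3)) = 8*(56/9) = 448/9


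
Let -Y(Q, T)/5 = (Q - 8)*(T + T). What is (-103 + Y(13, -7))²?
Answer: 61009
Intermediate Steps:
Y(Q, T) = -10*T*(-8 + Q) (Y(Q, T) = -5*(Q - 8)*(T + T) = -5*(-8 + Q)*2*T = -10*T*(-8 + Q))
(-103 + Y(13, -7))² = (-103 + 10*(-7)*(8 - 1*13))² = (-103 + 10*(-7)*(8 - 13))² = (-103 + 10*(-7)*(-5))² = (-103 + 350)² = 247² = 61009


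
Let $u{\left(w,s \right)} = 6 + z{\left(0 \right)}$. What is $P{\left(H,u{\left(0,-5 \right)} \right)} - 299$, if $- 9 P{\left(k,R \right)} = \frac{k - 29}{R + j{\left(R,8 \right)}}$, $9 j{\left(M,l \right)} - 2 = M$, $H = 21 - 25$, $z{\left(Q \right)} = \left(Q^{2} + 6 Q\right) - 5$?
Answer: $- \frac{1185}{4} \approx -296.25$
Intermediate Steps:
$z{\left(Q \right)} = -5 + Q^{2} + 6 Q$
$H = -4$ ($H = 21 - 25 = -4$)
$j{\left(M,l \right)} = \frac{2}{9} + \frac{M}{9}$
$u{\left(w,s \right)} = 1$ ($u{\left(w,s \right)} = 6 + \left(-5 + 0^{2} + 6 \cdot 0\right) = 6 + \left(-5 + 0 + 0\right) = 6 - 5 = 1$)
$P{\left(k,R \right)} = - \frac{-29 + k}{9 \left(\frac{2}{9} + \frac{10 R}{9}\right)}$ ($P{\left(k,R \right)} = - \frac{\left(k - 29\right) \frac{1}{R + \left(\frac{2}{9} + \frac{R}{9}\right)}}{9} = - \frac{\left(-29 + k\right) \frac{1}{\frac{2}{9} + \frac{10 R}{9}}}{9} = - \frac{\frac{1}{\frac{2}{9} + \frac{10 R}{9}} \left(-29 + k\right)}{9} = - \frac{-29 + k}{9 \left(\frac{2}{9} + \frac{10 R}{9}\right)}$)
$P{\left(H,u{\left(0,-5 \right)} \right)} - 299 = \frac{29 - -4}{2 \left(1 + 5 \cdot 1\right)} - 299 = \frac{29 + 4}{2 \left(1 + 5\right)} - 299 = \frac{1}{2} \cdot \frac{1}{6} \cdot 33 - 299 = \frac{11}{4} - 299 = - \frac{1185}{4}$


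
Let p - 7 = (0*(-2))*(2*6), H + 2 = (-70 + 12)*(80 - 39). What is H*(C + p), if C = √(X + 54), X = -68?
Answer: -16660 - 2380*I*√14 ≈ -16660.0 - 8905.1*I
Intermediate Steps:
H = -2380 (H = -2 + (-70 + 12)*(80 - 39) = -2 - 58*41 = -2 - 2378 = -2380)
C = I*√14 (C = √(-68 + 54) = √(-14) = I*√14 ≈ 3.7417*I)
p = 7 (p = 7 + (0*(-2))*(2*6) = 7 + 0*12 = 7 + 0 = 7)
H*(C + p) = -2380*(I*√14 + 7) = -2380*(7 + I*√14) = -16660 - 2380*I*√14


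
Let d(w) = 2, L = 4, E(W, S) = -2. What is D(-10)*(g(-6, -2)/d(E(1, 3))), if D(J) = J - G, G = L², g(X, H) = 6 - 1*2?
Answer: -52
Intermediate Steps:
g(X, H) = 4 (g(X, H) = 6 - 2 = 4)
G = 16 (G = 4² = 16)
D(J) = -16 + J (D(J) = J - 1*16 = J - 16 = -16 + J)
D(-10)*(g(-6, -2)/d(E(1, 3))) = (-16 - 10)*(4/2) = -104/2 = -26*2 = -52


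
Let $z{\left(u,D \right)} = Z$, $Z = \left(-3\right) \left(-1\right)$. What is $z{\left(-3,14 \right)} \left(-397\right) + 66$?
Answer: $-1125$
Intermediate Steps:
$Z = 3$
$z{\left(u,D \right)} = 3$
$z{\left(-3,14 \right)} \left(-397\right) + 66 = 3 \left(-397\right) + 66 = -1191 + 66 = -1125$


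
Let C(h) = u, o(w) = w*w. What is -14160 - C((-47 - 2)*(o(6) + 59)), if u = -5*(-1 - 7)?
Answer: -14200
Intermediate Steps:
o(w) = w**2
u = 40 (u = -5*(-8) = 40)
C(h) = 40
-14160 - C((-47 - 2)*(o(6) + 59)) = -14160 - 1*40 = -14160 - 40 = -14200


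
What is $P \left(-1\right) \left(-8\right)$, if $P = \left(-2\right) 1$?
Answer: $-16$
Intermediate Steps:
$P = -2$
$P \left(-1\right) \left(-8\right) = \left(-2\right) \left(-1\right) \left(-8\right) = 2 \left(-8\right) = -16$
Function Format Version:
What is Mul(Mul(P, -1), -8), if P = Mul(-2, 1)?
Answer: -16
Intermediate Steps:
P = -2
Mul(Mul(P, -1), -8) = Mul(Mul(-2, -1), -8) = Mul(2, -8) = -16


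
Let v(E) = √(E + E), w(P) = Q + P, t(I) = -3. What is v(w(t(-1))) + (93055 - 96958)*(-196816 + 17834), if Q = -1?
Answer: 698566746 + 2*I*√2 ≈ 6.9857e+8 + 2.8284*I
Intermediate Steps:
w(P) = -1 + P
v(E) = √2*√E (v(E) = √(2*E) = √2*√E)
v(w(t(-1))) + (93055 - 96958)*(-196816 + 17834) = √2*√(-1 - 3) + (93055 - 96958)*(-196816 + 17834) = √2*√(-4) - 3903*(-178982) = √2*(2*I) + 698566746 = 2*I*√2 + 698566746 = 698566746 + 2*I*√2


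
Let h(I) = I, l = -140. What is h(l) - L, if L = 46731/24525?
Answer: -1160077/8175 ≈ -141.91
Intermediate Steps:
L = 15577/8175 (L = 46731*(1/24525) = 15577/8175 ≈ 1.9054)
h(l) - L = -140 - 1*15577/8175 = -140 - 15577/8175 = -1160077/8175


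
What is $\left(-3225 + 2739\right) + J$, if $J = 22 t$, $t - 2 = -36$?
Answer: $-1234$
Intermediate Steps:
$t = -34$ ($t = 2 - 36 = -34$)
$J = -748$ ($J = 22 \left(-34\right) = -748$)
$\left(-3225 + 2739\right) + J = \left(-3225 + 2739\right) - 748 = -486 - 748 = -1234$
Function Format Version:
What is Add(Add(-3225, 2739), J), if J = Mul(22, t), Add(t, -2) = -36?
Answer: -1234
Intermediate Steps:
t = -34 (t = Add(2, -36) = -34)
J = -748 (J = Mul(22, -34) = -748)
Add(Add(-3225, 2739), J) = Add(Add(-3225, 2739), -748) = Add(-486, -748) = -1234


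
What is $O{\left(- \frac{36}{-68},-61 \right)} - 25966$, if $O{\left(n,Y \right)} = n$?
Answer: $- \frac{441413}{17} \approx -25965.0$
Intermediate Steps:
$O{\left(- \frac{36}{-68},-61 \right)} - 25966 = - \frac{36}{-68} - 25966 = \left(-36\right) \left(- \frac{1}{68}\right) - 25966 = \frac{9}{17} - 25966 = - \frac{441413}{17}$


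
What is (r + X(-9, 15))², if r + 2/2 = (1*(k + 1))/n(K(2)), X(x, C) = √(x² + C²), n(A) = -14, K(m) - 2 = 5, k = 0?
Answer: 60201/196 - 45*√34/7 ≈ 269.66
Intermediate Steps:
K(m) = 7 (K(m) = 2 + 5 = 7)
X(x, C) = √(C² + x²)
r = -15/14 (r = -1 + (1*(0 + 1))/(-14) = -1 + (1*1)*(-1/14) = -1 + 1*(-1/14) = -1 - 1/14 = -15/14 ≈ -1.0714)
(r + X(-9, 15))² = (-15/14 + √(15² + (-9)²))² = (-15/14 + √(225 + 81))² = (-15/14 + √306)² = (-15/14 + 3*√34)²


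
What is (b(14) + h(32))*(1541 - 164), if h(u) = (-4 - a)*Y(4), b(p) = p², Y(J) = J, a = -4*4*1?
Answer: 335988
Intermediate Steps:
a = -16 (a = -16*1 = -16)
h(u) = 48 (h(u) = (-4 - 1*(-16))*4 = (-4 + 16)*4 = 12*4 = 48)
(b(14) + h(32))*(1541 - 164) = (14² + 48)*(1541 - 164) = (196 + 48)*1377 = 244*1377 = 335988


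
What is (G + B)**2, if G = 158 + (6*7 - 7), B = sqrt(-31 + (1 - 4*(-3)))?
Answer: 37231 + 1158*I*sqrt(2) ≈ 37231.0 + 1637.7*I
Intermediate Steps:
B = 3*I*sqrt(2) (B = sqrt(-31 + (1 + 12)) = sqrt(-31 + 13) = sqrt(-18) = 3*I*sqrt(2) ≈ 4.2426*I)
G = 193 (G = 158 + (42 - 7) = 158 + 35 = 193)
(G + B)**2 = (193 + 3*I*sqrt(2))**2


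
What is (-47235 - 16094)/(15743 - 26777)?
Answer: 63329/11034 ≈ 5.7394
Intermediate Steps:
(-47235 - 16094)/(15743 - 26777) = -63329/(-11034) = -63329*(-1/11034) = 63329/11034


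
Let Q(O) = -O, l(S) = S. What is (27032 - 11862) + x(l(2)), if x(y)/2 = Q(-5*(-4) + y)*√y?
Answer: 15170 - 44*√2 ≈ 15108.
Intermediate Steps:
x(y) = 2*√y*(-20 - y) (x(y) = 2*((-(-5*(-4) + y))*√y) = 2*((-(20 + y))*√y) = 2*((-20 - y)*√y) = 2*(√y*(-20 - y)) = 2*√y*(-20 - y))
(27032 - 11862) + x(l(2)) = (27032 - 11862) + 2*√2*(-20 - 1*2) = 15170 + 2*√2*(-20 - 2) = 15170 + 2*√2*(-22) = 15170 - 44*√2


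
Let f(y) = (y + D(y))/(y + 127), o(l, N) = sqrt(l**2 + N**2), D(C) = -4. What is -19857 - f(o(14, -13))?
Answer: -313024875/15764 - 131*sqrt(365)/15764 ≈ -19857.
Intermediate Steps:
o(l, N) = sqrt(N**2 + l**2)
f(y) = (-4 + y)/(127 + y) (f(y) = (y - 4)/(y + 127) = (-4 + y)/(127 + y))
-19857 - f(o(14, -13)) = -19857 - (-4 + sqrt((-13)**2 + 14**2))/(127 + sqrt((-13)**2 + 14**2)) = -19857 - (-4 + sqrt(169 + 196))/(127 + sqrt(169 + 196)) = -19857 - (-4 + sqrt(365))/(127 + sqrt(365))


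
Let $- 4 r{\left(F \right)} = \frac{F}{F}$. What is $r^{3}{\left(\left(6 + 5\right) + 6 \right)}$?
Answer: $- \frac{1}{64} \approx -0.015625$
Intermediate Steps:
$r{\left(F \right)} = - \frac{1}{4}$ ($r{\left(F \right)} = - \frac{F \frac{1}{F}}{4} = \left(- \frac{1}{4}\right) 1 = - \frac{1}{4}$)
$r^{3}{\left(\left(6 + 5\right) + 6 \right)} = \left(- \frac{1}{4}\right)^{3} = - \frac{1}{64}$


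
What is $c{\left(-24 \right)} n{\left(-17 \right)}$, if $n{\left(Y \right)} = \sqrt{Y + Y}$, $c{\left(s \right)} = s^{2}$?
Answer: $576 i \sqrt{34} \approx 3358.6 i$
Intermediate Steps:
$n{\left(Y \right)} = \sqrt{2} \sqrt{Y}$ ($n{\left(Y \right)} = \sqrt{2 Y} = \sqrt{2} \sqrt{Y}$)
$c{\left(-24 \right)} n{\left(-17 \right)} = \left(-24\right)^{2} \sqrt{2} \sqrt{-17} = 576 \sqrt{2} i \sqrt{17} = 576 i \sqrt{34}$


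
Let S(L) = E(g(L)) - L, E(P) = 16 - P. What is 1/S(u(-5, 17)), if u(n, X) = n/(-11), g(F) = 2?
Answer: 11/149 ≈ 0.073825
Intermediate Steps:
u(n, X) = -n/11 (u(n, X) = n*(-1/11) = -n/11)
S(L) = 14 - L (S(L) = (16 - 1*2) - L = (16 - 2) - L = 14 - L)
1/S(u(-5, 17)) = 1/(14 - (-1)*(-5)/11) = 1/(14 - 1*5/11) = 1/(14 - 5/11) = 1/(149/11) = 11/149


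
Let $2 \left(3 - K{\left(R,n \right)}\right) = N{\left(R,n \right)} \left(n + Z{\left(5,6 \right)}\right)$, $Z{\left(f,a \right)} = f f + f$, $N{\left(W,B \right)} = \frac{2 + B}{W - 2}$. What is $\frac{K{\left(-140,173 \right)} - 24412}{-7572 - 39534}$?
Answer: $\frac{2298877}{4459368} \approx 0.51552$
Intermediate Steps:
$N{\left(W,B \right)} = \frac{2 + B}{-2 + W}$
$Z{\left(f,a \right)} = f + f^{2}$ ($Z{\left(f,a \right)} = f^{2} + f = f + f^{2}$)
$K{\left(R,n \right)} = 3 - \frac{\left(2 + n\right) \left(30 + n\right)}{2 \left(-2 + R\right)}$ ($K{\left(R,n \right)} = 3 - \frac{\frac{2 + n}{-2 + R} \left(n + 5 \left(1 + 5\right)\right)}{2} = 3 - \frac{\frac{2 + n}{-2 + R} \left(n + 5 \cdot 6\right)}{2} = 3 - \frac{\frac{2 + n}{-2 + R} \left(n + 30\right)}{2} = 3 - \frac{\frac{2 + n}{-2 + R} \left(30 + n\right)}{2} = 3 - \frac{\frac{1}{-2 + R} \left(2 + n\right) \left(30 + n\right)}{2} = 3 - \frac{\left(2 + n\right) \left(30 + n\right)}{2 \left(-2 + R\right)}$)
$\frac{K{\left(-140,173 \right)} - 24412}{-7572 - 39534} = \frac{\frac{-72 - 173^{2} - 5536 + 6 \left(-140\right)}{2 \left(-2 - 140\right)} - 24412}{-7572 - 39534} = \frac{\frac{-72 - 29929 - 5536 - 840}{2 \left(-142\right)} - 24412}{-47106} = \left(\frac{1}{2} \left(- \frac{1}{142}\right) \left(-72 - 29929 - 5536 - 840\right) - 24412\right) \left(- \frac{1}{47106}\right) = \left(\frac{1}{2} \left(- \frac{1}{142}\right) \left(-36377\right) - 24412\right) \left(- \frac{1}{47106}\right) = \left(\frac{36377}{284} - 24412\right) \left(- \frac{1}{47106}\right) = \left(- \frac{6896631}{284}\right) \left(- \frac{1}{47106}\right) = \frac{2298877}{4459368}$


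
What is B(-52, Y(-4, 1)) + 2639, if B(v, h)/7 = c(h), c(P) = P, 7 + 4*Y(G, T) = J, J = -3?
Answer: 5243/2 ≈ 2621.5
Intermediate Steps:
Y(G, T) = -5/2 (Y(G, T) = -7/4 + (¼)*(-3) = -7/4 - ¾ = -5/2)
B(v, h) = 7*h
B(-52, Y(-4, 1)) + 2639 = 7*(-5/2) + 2639 = -35/2 + 2639 = 5243/2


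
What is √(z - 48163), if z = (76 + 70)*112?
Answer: I*√31811 ≈ 178.36*I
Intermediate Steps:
z = 16352 (z = 146*112 = 16352)
√(z - 48163) = √(16352 - 48163) = √(-31811) = I*√31811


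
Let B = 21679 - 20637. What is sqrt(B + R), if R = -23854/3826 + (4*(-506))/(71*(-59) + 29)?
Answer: 77*sqrt(43237492090)/497380 ≈ 32.191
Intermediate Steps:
R = -5718051/994760 (R = -23854*1/3826 - 2024/(-4189 + 29) = -11927/1913 - 2024/(-4160) = -11927/1913 - 2024*(-1/4160) = -11927/1913 + 253/520 = -5718051/994760 ≈ -5.7482)
B = 1042
sqrt(B + R) = sqrt(1042 - 5718051/994760) = sqrt(1030821869/994760) = 77*sqrt(43237492090)/497380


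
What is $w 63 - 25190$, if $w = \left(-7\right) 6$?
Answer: $-27836$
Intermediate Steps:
$w = -42$
$w 63 - 25190 = \left(-42\right) 63 - 25190 = -2646 - 25190 = -27836$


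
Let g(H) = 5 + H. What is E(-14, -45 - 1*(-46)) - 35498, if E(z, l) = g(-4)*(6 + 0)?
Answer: -35492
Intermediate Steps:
E(z, l) = 6 (E(z, l) = (5 - 4)*(6 + 0) = 1*6 = 6)
E(-14, -45 - 1*(-46)) - 35498 = 6 - 35498 = -35492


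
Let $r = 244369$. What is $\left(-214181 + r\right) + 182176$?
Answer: $212364$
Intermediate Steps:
$\left(-214181 + r\right) + 182176 = \left(-214181 + 244369\right) + 182176 = 30188 + 182176 = 212364$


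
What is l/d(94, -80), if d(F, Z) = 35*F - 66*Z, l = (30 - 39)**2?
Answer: 81/8570 ≈ 0.0094516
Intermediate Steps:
l = 81 (l = (-9)**2 = 81)
d(F, Z) = -66*Z + 35*F
l/d(94, -80) = 81/(-66*(-80) + 35*94) = 81/(5280 + 3290) = 81/8570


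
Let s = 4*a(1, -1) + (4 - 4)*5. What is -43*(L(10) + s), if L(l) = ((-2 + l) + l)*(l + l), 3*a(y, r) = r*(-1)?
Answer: -46612/3 ≈ -15537.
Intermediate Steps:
a(y, r) = -r/3 (a(y, r) = (r*(-1))/3 = (-r)/3 = -r/3)
L(l) = 2*l*(-2 + 2*l) (L(l) = (-2 + 2*l)*(2*l) = 2*l*(-2 + 2*l))
s = 4/3 (s = 4*(-⅓*(-1)) + (4 - 4)*5 = 4*(⅓) + 0*5 = 4/3 + 0 = 4/3 ≈ 1.3333)
-43*(L(10) + s) = -43*(4*10*(-1 + 10) + 4/3) = -43*(4*10*9 + 4/3) = -43*(360 + 4/3) = -43*1084/3 = -46612/3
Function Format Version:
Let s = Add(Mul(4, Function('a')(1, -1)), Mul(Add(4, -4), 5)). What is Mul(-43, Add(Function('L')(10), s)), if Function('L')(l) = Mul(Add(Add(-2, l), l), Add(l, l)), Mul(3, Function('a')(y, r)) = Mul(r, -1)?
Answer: Rational(-46612, 3) ≈ -15537.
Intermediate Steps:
Function('a')(y, r) = Mul(Rational(-1, 3), r) (Function('a')(y, r) = Mul(Rational(1, 3), Mul(r, -1)) = Mul(Rational(1, 3), Mul(-1, r)) = Mul(Rational(-1, 3), r))
Function('L')(l) = Mul(2, l, Add(-2, Mul(2, l))) (Function('L')(l) = Mul(Add(-2, Mul(2, l)), Mul(2, l)) = Mul(2, l, Add(-2, Mul(2, l))))
s = Rational(4, 3) (s = Add(Mul(4, Mul(Rational(-1, 3), -1)), Mul(Add(4, -4), 5)) = Add(Mul(4, Rational(1, 3)), Mul(0, 5)) = Add(Rational(4, 3), 0) = Rational(4, 3) ≈ 1.3333)
Mul(-43, Add(Function('L')(10), s)) = Mul(-43, Add(Mul(4, 10, Add(-1, 10)), Rational(4, 3))) = Mul(-43, Add(Mul(4, 10, 9), Rational(4, 3))) = Mul(-43, Add(360, Rational(4, 3))) = Mul(-43, Rational(1084, 3)) = Rational(-46612, 3)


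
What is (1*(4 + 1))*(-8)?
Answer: -40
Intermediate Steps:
(1*(4 + 1))*(-8) = (1*5)*(-8) = 5*(-8) = -40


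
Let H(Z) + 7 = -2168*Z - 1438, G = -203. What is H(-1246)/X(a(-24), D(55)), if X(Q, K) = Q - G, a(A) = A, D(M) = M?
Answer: 2699883/179 ≈ 15083.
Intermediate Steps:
H(Z) = -1445 - 2168*Z (H(Z) = -7 + (-2168*Z - 1438) = -7 + (-1438 - 2168*Z) = -1445 - 2168*Z)
X(Q, K) = 203 + Q (X(Q, K) = Q - 1*(-203) = Q + 203 = 203 + Q)
H(-1246)/X(a(-24), D(55)) = (-1445 - 2168*(-1246))/(203 - 24) = (-1445 + 2701328)/179 = 2699883*(1/179) = 2699883/179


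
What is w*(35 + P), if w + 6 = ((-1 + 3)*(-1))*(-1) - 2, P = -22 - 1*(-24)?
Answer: -222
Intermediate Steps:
P = 2 (P = -22 + 24 = 2)
w = -6 (w = -6 + (((-1 + 3)*(-1))*(-1) - 2) = -6 + ((2*(-1))*(-1) - 2) = -6 + (-2*(-1) - 2) = -6 + (2 - 2) = -6 + 0 = -6)
w*(35 + P) = -6*(35 + 2) = -6*37 = -222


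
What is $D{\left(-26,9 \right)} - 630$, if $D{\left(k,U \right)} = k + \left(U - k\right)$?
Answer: $-621$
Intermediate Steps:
$D{\left(k,U \right)} = U$
$D{\left(-26,9 \right)} - 630 = 9 - 630 = -621$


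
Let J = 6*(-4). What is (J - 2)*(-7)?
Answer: 182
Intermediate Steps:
J = -24
(J - 2)*(-7) = (-24 - 2)*(-7) = -26*(-7) = 182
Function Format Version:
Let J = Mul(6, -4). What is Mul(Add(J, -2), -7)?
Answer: 182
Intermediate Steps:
J = -24
Mul(Add(J, -2), -7) = Mul(Add(-24, -2), -7) = Mul(-26, -7) = 182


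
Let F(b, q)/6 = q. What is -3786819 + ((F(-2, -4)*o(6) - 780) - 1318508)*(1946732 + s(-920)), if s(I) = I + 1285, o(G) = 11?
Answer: -2569299527363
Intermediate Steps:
F(b, q) = 6*q
s(I) = 1285 + I
-3786819 + ((F(-2, -4)*o(6) - 780) - 1318508)*(1946732 + s(-920)) = -3786819 + (((6*(-4))*11 - 780) - 1318508)*(1946732 + (1285 - 920)) = -3786819 + ((-24*11 - 780) - 1318508)*(1946732 + 365) = -3786819 + ((-264 - 780) - 1318508)*1947097 = -3786819 + (-1044 - 1318508)*1947097 = -3786819 - 1319552*1947097 = -3786819 - 2569295740544 = -2569299527363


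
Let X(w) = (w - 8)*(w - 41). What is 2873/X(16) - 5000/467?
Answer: -2341691/93400 ≈ -25.072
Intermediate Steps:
X(w) = (-41 + w)*(-8 + w) (X(w) = (-8 + w)*(-41 + w) = (-41 + w)*(-8 + w))
2873/X(16) - 5000/467 = 2873/(328 + 16² - 49*16) - 5000/467 = 2873/(328 + 256 - 784) - 5000*1/467 = 2873/(-200) - 5000/467 = 2873*(-1/200) - 5000/467 = -2873/200 - 5000/467 = -2341691/93400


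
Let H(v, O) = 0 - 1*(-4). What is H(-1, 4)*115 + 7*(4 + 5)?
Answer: 523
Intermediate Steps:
H(v, O) = 4 (H(v, O) = 0 + 4 = 4)
H(-1, 4)*115 + 7*(4 + 5) = 4*115 + 7*(4 + 5) = 460 + 7*9 = 460 + 63 = 523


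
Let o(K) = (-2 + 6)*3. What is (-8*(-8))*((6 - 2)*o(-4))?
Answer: 3072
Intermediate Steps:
o(K) = 12 (o(K) = 4*3 = 12)
(-8*(-8))*((6 - 2)*o(-4)) = (-8*(-8))*((6 - 2)*12) = 64*(4*12) = 64*48 = 3072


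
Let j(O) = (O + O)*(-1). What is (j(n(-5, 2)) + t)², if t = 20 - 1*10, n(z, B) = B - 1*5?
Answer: 256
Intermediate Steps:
n(z, B) = -5 + B (n(z, B) = B - 5 = -5 + B)
j(O) = -2*O (j(O) = (2*O)*(-1) = -2*O)
t = 10 (t = 20 - 10 = 10)
(j(n(-5, 2)) + t)² = (-2*(-5 + 2) + 10)² = (-2*(-3) + 10)² = (6 + 10)² = 16² = 256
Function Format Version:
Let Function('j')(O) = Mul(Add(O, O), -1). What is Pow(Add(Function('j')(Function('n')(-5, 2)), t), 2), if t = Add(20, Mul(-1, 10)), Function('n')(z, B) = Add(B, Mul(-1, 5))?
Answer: 256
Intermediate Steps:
Function('n')(z, B) = Add(-5, B) (Function('n')(z, B) = Add(B, -5) = Add(-5, B))
Function('j')(O) = Mul(-2, O) (Function('j')(O) = Mul(Mul(2, O), -1) = Mul(-2, O))
t = 10 (t = Add(20, -10) = 10)
Pow(Add(Function('j')(Function('n')(-5, 2)), t), 2) = Pow(Add(Mul(-2, Add(-5, 2)), 10), 2) = Pow(Add(Mul(-2, -3), 10), 2) = Pow(Add(6, 10), 2) = Pow(16, 2) = 256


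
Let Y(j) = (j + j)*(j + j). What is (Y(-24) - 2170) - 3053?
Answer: -2919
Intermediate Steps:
Y(j) = 4*j² (Y(j) = (2*j)*(2*j) = 4*j²)
(Y(-24) - 2170) - 3053 = (4*(-24)² - 2170) - 3053 = (4*576 - 2170) - 3053 = (2304 - 2170) - 3053 = 134 - 3053 = -2919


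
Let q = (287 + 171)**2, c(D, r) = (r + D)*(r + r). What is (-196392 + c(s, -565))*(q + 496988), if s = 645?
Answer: -202690819584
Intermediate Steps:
c(D, r) = 2*r*(D + r) (c(D, r) = (D + r)*(2*r) = 2*r*(D + r))
q = 209764 (q = 458**2 = 209764)
(-196392 + c(s, -565))*(q + 496988) = (-196392 + 2*(-565)*(645 - 565))*(209764 + 496988) = (-196392 + 2*(-565)*80)*706752 = (-196392 - 90400)*706752 = -286792*706752 = -202690819584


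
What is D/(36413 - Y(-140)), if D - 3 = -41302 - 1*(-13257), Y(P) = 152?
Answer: -28042/36261 ≈ -0.77334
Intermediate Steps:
D = -28042 (D = 3 + (-41302 - 1*(-13257)) = 3 + (-41302 + 13257) = 3 - 28045 = -28042)
D/(36413 - Y(-140)) = -28042/(36413 - 1*152) = -28042/(36413 - 152) = -28042/36261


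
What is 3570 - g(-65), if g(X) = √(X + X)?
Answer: 3570 - I*√130 ≈ 3570.0 - 11.402*I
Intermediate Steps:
g(X) = √2*√X (g(X) = √(2*X) = √2*√X)
3570 - g(-65) = 3570 - √2*√(-65) = 3570 - √2*I*√65 = 3570 - I*√130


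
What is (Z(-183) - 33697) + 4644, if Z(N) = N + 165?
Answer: -29071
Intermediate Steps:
Z(N) = 165 + N
(Z(-183) - 33697) + 4644 = ((165 - 183) - 33697) + 4644 = (-18 - 33697) + 4644 = -33715 + 4644 = -29071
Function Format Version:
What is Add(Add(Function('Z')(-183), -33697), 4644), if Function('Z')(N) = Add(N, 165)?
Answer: -29071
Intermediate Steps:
Function('Z')(N) = Add(165, N)
Add(Add(Function('Z')(-183), -33697), 4644) = Add(Add(Add(165, -183), -33697), 4644) = Add(Add(-18, -33697), 4644) = Add(-33715, 4644) = -29071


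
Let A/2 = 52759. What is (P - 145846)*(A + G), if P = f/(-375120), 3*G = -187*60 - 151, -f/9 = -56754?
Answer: -927591221185111/62520 ≈ -1.4837e+10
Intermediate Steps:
f = 510786 (f = -9*(-56754) = 510786)
A = 105518 (A = 2*52759 = 105518)
G = -11371/3 (G = (-187*60 - 151)/3 = (-11220 - 151)/3 = (⅓)*(-11371) = -11371/3 ≈ -3790.3)
P = -28377/20840 (P = 510786/(-375120) = 510786*(-1/375120) = -28377/20840 ≈ -1.3617)
(P - 145846)*(A + G) = (-28377/20840 - 145846)*(105518 - 11371/3) = -3039459017/20840*305183/3 = -927591221185111/62520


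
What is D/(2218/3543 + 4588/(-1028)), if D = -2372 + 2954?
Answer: -529940682/3493795 ≈ -151.68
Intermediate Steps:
D = 582
D/(2218/3543 + 4588/(-1028)) = 582/(2218/3543 + 4588/(-1028)) = 582/(2218*(1/3543) + 4588*(-1/1028)) = 582/(2218/3543 - 1147/257) = 582/(-3493795/910551) = 582*(-910551/3493795) = -529940682/3493795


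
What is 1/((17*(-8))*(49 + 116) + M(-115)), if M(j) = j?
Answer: -1/22555 ≈ -4.4336e-5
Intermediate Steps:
1/((17*(-8))*(49 + 116) + M(-115)) = 1/((17*(-8))*(49 + 116) - 115) = 1/(-136*165 - 115) = 1/(-22440 - 115) = 1/(-22555) = -1/22555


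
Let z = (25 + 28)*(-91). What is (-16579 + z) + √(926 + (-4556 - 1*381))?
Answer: -21402 + I*√4011 ≈ -21402.0 + 63.332*I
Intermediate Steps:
z = -4823 (z = 53*(-91) = -4823)
(-16579 + z) + √(926 + (-4556 - 1*381)) = (-16579 - 4823) + √(926 + (-4556 - 1*381)) = -21402 + √(926 + (-4556 - 381)) = -21402 + √(926 - 4937) = -21402 + √(-4011) = -21402 + I*√4011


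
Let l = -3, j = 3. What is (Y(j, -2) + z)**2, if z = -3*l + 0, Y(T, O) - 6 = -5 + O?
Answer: 64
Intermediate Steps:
Y(T, O) = 1 + O (Y(T, O) = 6 + (-5 + O) = 1 + O)
z = 9 (z = -3*(-3) + 0 = 9 + 0 = 9)
(Y(j, -2) + z)**2 = ((1 - 2) + 9)**2 = (-1 + 9)**2 = 8**2 = 64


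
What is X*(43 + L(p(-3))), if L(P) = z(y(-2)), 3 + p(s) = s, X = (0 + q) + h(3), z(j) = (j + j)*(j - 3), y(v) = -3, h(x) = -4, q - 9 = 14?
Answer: 1501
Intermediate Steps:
q = 23 (q = 9 + 14 = 23)
z(j) = 2*j*(-3 + j) (z(j) = (2*j)*(-3 + j) = 2*j*(-3 + j))
X = 19 (X = (0 + 23) - 4 = 23 - 4 = 19)
p(s) = -3 + s
L(P) = 36 (L(P) = 2*(-3)*(-3 - 3) = 2*(-3)*(-6) = 36)
X*(43 + L(p(-3))) = 19*(43 + 36) = 19*79 = 1501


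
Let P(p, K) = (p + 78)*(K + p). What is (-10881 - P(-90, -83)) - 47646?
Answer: -60603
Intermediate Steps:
P(p, K) = (78 + p)*(K + p)
(-10881 - P(-90, -83)) - 47646 = (-10881 - ((-90)**2 + 78*(-83) + 78*(-90) - 83*(-90))) - 47646 = (-10881 - (8100 - 6474 - 7020 + 7470)) - 47646 = (-10881 - 1*2076) - 47646 = (-10881 - 2076) - 47646 = -12957 - 47646 = -60603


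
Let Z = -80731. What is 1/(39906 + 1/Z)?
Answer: 80731/3221651285 ≈ 2.5059e-5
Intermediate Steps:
1/(39906 + 1/Z) = 1/(39906 + 1/(-80731)) = 1/(39906 - 1/80731) = 1/(3221651285/80731) = 80731/3221651285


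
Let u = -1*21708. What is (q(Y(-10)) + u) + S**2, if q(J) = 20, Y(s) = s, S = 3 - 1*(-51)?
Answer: -18772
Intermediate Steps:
S = 54 (S = 3 + 51 = 54)
u = -21708
(q(Y(-10)) + u) + S**2 = (20 - 21708) + 54**2 = -21688 + 2916 = -18772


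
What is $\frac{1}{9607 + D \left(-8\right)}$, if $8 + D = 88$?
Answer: $\frac{1}{8967} \approx 0.00011152$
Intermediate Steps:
$D = 80$ ($D = -8 + 88 = 80$)
$\frac{1}{9607 + D \left(-8\right)} = \frac{1}{9607 + 80 \left(-8\right)} = \frac{1}{9607 - 640} = \frac{1}{8967}$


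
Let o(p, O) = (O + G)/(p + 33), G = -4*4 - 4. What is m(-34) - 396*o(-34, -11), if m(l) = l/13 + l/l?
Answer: -159609/13 ≈ -12278.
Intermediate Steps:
m(l) = 1 + l/13 (m(l) = l*(1/13) + 1 = l/13 + 1 = 1 + l/13)
G = -20 (G = -16 - 4 = -20)
o(p, O) = (-20 + O)/(33 + p) (o(p, O) = (O - 20)/(p + 33) = (-20 + O)/(33 + p))
m(-34) - 396*o(-34, -11) = (1 + (1/13)*(-34)) - 396*(-20 - 11)/(33 - 34) = (1 - 34/13) - 396*(-31)/(-1) = -21/13 - (-396)*(-31) = -21/13 - 396*31 = -21/13 - 12276 = -159609/13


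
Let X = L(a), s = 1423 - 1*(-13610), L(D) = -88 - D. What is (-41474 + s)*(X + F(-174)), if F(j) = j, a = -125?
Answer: 3622417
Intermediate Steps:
s = 15033 (s = 1423 + 13610 = 15033)
X = 37 (X = -88 - 1*(-125) = -88 + 125 = 37)
(-41474 + s)*(X + F(-174)) = (-41474 + 15033)*(37 - 174) = -26441*(-137) = 3622417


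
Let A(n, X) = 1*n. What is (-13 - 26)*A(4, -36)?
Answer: -156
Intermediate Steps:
A(n, X) = n
(-13 - 26)*A(4, -36) = (-13 - 26)*4 = -39*4 = -156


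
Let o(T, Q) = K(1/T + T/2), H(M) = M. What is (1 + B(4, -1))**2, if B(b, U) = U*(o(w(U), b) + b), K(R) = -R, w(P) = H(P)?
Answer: 81/4 ≈ 20.250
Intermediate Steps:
w(P) = P
o(T, Q) = -1/T - T/2 (o(T, Q) = -(1/T + T/2) = -1/T - T/2)
B(b, U) = U*(b - 1/U - U/2) (B(b, U) = U*((-1/U - U/2) + b) = U*(b - 1/U - U/2))
(1 + B(4, -1))**2 = (1 + (-1 - 1/2*(-1)**2 - 1*4))**2 = (1 + (-1 - 1/2*1 - 4))**2 = (1 + (-1 - 1/2 - 4))**2 = (1 - 11/2)**2 = (-9/2)**2 = 81/4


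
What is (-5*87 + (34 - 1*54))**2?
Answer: 207025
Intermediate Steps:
(-5*87 + (34 - 1*54))**2 = (-435 + (34 - 54))**2 = (-435 - 20)**2 = (-455)**2 = 207025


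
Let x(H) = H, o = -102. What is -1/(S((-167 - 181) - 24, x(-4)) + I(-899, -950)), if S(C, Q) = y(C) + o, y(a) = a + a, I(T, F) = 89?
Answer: 1/757 ≈ 0.0013210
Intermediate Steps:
y(a) = 2*a
S(C, Q) = -102 + 2*C (S(C, Q) = 2*C - 102 = -102 + 2*C)
-1/(S((-167 - 181) - 24, x(-4)) + I(-899, -950)) = -1/((-102 + 2*((-167 - 181) - 24)) + 89) = -1/((-102 + 2*(-348 - 24)) + 89) = -1/((-102 + 2*(-372)) + 89) = -1/((-102 - 744) + 89) = -1/(-846 + 89) = -1/(-757) = -1*(-1/757) = 1/757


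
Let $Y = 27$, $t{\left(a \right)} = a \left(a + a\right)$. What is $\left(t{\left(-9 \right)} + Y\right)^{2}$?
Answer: $35721$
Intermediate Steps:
$t{\left(a \right)} = 2 a^{2}$ ($t{\left(a \right)} = a 2 a = 2 a^{2}$)
$\left(t{\left(-9 \right)} + Y\right)^{2} = \left(2 \left(-9\right)^{2} + 27\right)^{2} = \left(2 \cdot 81 + 27\right)^{2} = \left(162 + 27\right)^{2} = 189^{2} = 35721$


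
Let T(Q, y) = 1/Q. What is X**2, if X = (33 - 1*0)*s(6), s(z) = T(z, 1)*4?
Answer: 484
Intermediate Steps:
s(z) = 4/z
X = 22 (X = (33 - 1*0)*(4/6) = (33 + 0)*(4*(1/6)) = 33*(2/3) = 22)
X**2 = 22**2 = 484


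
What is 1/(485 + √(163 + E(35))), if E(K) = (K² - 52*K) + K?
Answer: 485/235622 - I*√397/235622 ≈ 0.0020584 - 8.4563e-5*I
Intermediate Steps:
E(K) = K² - 51*K
1/(485 + √(163 + E(35))) = 1/(485 + √(163 + 35*(-51 + 35))) = 1/(485 + √(163 + 35*(-16))) = 1/(485 + √(163 - 560)) = 1/(485 + √(-397)) = 1/(485 + I*√397)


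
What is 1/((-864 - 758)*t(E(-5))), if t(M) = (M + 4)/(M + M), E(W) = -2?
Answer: 1/811 ≈ 0.0012330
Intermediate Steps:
t(M) = (4 + M)/(2*M) (t(M) = (4 + M)/((2*M)) = (4 + M)*(1/(2*M)) = (4 + M)/(2*M))
1/((-864 - 758)*t(E(-5))) = 1/((-864 - 758)*(((½)*(4 - 2)/(-2)))) = 1/((-1622)*(((½)*(-½)*2))) = -1/(1622*(-½)) = -1/1622*(-2) = 1/811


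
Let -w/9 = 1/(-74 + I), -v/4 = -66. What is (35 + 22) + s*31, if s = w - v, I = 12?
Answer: -16245/2 ≈ -8122.5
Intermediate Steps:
v = 264 (v = -4*(-66) = 264)
w = 9/62 (w = -9/(-74 + 12) = -9/(-62) = -9*(-1/62) = 9/62 ≈ 0.14516)
s = -16359/62 (s = 9/62 - 1*264 = 9/62 - 264 = -16359/62 ≈ -263.85)
(35 + 22) + s*31 = (35 + 22) - 16359/62*31 = 57 - 16359/2 = -16245/2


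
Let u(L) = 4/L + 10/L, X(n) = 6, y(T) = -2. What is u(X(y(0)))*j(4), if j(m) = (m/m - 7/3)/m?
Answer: -7/9 ≈ -0.77778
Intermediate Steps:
u(L) = 14/L
j(m) = -4/(3*m) (j(m) = (1 - 7*1/3)/m = (1 - 7/3)/m = -4/(3*m))
u(X(y(0)))*j(4) = (14/6)*(-4/3/4) = (14*(1/6))*(-4/3*1/4) = (7/3)*(-1/3) = -7/9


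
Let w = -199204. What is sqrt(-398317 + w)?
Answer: I*sqrt(597521) ≈ 773.0*I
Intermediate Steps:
sqrt(-398317 + w) = sqrt(-398317 - 199204) = sqrt(-597521) = I*sqrt(597521)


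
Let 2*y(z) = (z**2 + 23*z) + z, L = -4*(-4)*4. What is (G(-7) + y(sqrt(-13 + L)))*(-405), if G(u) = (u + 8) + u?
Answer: -15795/2 - 4860*sqrt(51) ≈ -42605.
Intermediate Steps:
L = 64 (L = 16*4 = 64)
G(u) = 8 + 2*u (G(u) = (8 + u) + u = 8 + 2*u)
y(z) = z**2/2 + 12*z (y(z) = ((z**2 + 23*z) + z)/2 = (z**2 + 24*z)/2 = z**2/2 + 12*z)
(G(-7) + y(sqrt(-13 + L)))*(-405) = ((8 + 2*(-7)) + sqrt(-13 + 64)*(24 + sqrt(-13 + 64))/2)*(-405) = ((8 - 14) + sqrt(51)*(24 + sqrt(51))/2)*(-405) = (-6 + sqrt(51)*(24 + sqrt(51))/2)*(-405) = 2430 - 405*sqrt(51)*(24 + sqrt(51))/2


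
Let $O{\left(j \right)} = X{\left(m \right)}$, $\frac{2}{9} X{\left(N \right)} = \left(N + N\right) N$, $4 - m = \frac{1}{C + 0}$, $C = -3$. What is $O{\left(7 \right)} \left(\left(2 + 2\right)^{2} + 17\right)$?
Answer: $5577$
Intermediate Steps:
$m = \frac{13}{3}$ ($m = 4 - \frac{1}{-3 + 0} = 4 - \frac{1}{-3} = 4 - - \frac{1}{3} = 4 + \frac{1}{3} = \frac{13}{3} \approx 4.3333$)
$X{\left(N \right)} = 9 N^{2}$ ($X{\left(N \right)} = \frac{9 \left(N + N\right) N}{2} = \frac{9 \cdot 2 N N}{2} = \frac{9 \cdot 2 N^{2}}{2} = 9 N^{2}$)
$O{\left(j \right)} = 169$ ($O{\left(j \right)} = 9 \left(\frac{13}{3}\right)^{2} = 9 \cdot \frac{169}{9} = 169$)
$O{\left(7 \right)} \left(\left(2 + 2\right)^{2} + 17\right) = 169 \left(\left(2 + 2\right)^{2} + 17\right) = 169 \left(4^{2} + 17\right) = 169 \left(16 + 17\right) = 169 \cdot 33 = 5577$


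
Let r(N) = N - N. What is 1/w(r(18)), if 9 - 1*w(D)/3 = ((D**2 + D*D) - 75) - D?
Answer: 1/252 ≈ 0.0039683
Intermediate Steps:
r(N) = 0
w(D) = 252 - 6*D**2 + 3*D (w(D) = 27 - 3*(((D**2 + D*D) - 75) - D) = 27 - 3*(((D**2 + D**2) - 75) - D) = 27 - 3*((2*D**2 - 75) - D) = 27 - 3*((-75 + 2*D**2) - D) = 27 - 3*(-75 - D + 2*D**2) = 27 + (225 - 6*D**2 + 3*D) = 252 - 6*D**2 + 3*D)
1/w(r(18)) = 1/(252 - 6*0**2 + 3*0) = 1/(252 - 6*0 + 0) = 1/(252 + 0 + 0) = 1/252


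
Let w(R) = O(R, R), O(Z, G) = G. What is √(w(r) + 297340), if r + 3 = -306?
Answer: √297031 ≈ 545.01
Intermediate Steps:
r = -309 (r = -3 - 306 = -309)
w(R) = R
√(w(r) + 297340) = √(-309 + 297340) = √297031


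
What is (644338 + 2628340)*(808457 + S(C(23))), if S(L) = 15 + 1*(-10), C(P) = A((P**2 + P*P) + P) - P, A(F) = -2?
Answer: 2645835801236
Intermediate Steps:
C(P) = -2 - P
S(L) = 5 (S(L) = 15 - 10 = 5)
(644338 + 2628340)*(808457 + S(C(23))) = (644338 + 2628340)*(808457 + 5) = 3272678*808462 = 2645835801236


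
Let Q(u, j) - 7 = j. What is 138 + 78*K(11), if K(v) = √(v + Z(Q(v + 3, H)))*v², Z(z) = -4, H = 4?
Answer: 138 + 9438*√7 ≈ 25109.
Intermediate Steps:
Q(u, j) = 7 + j
K(v) = v²*√(-4 + v) (K(v) = √(v - 4)*v² = √(-4 + v)*v² = v²*√(-4 + v))
138 + 78*K(11) = 138 + 78*(11²*√(-4 + 11)) = 138 + 78*(121*√7) = 138 + 9438*√7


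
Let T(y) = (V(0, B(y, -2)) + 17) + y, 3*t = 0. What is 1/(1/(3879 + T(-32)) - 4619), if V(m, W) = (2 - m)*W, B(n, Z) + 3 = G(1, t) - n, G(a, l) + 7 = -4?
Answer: -3900/18014099 ≈ -0.00021650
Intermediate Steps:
t = 0 (t = (⅓)*0 = 0)
G(a, l) = -11 (G(a, l) = -7 - 4 = -11)
B(n, Z) = -14 - n (B(n, Z) = -3 + (-11 - n) = -14 - n)
V(m, W) = W*(2 - m)
T(y) = -11 - y (T(y) = ((-14 - y)*(2 - 1*0) + 17) + y = ((-14 - y)*(2 + 0) + 17) + y = ((-14 - y)*2 + 17) + y = ((-28 - 2*y) + 17) + y = (-11 - 2*y) + y = -11 - y)
1/(1/(3879 + T(-32)) - 4619) = 1/(1/(3879 + (-11 - 1*(-32))) - 4619) = 1/(1/(3879 + (-11 + 32)) - 4619) = 1/(1/(3879 + 21) - 4619) = 1/(1/3900 - 4619) = 1/(-18014099/3900) = -3900/18014099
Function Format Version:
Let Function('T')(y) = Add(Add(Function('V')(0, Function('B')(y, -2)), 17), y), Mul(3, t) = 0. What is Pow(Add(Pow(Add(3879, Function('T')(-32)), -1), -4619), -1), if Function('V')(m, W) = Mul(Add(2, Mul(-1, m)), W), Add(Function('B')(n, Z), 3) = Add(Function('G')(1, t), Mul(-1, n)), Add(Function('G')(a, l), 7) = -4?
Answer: Rational(-3900, 18014099) ≈ -0.00021650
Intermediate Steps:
t = 0 (t = Mul(Rational(1, 3), 0) = 0)
Function('G')(a, l) = -11 (Function('G')(a, l) = Add(-7, -4) = -11)
Function('B')(n, Z) = Add(-14, Mul(-1, n)) (Function('B')(n, Z) = Add(-3, Add(-11, Mul(-1, n))) = Add(-14, Mul(-1, n)))
Function('V')(m, W) = Mul(W, Add(2, Mul(-1, m)))
Function('T')(y) = Add(-11, Mul(-1, y)) (Function('T')(y) = Add(Add(Mul(Add(-14, Mul(-1, y)), Add(2, Mul(-1, 0))), 17), y) = Add(Add(Mul(Add(-14, Mul(-1, y)), Add(2, 0)), 17), y) = Add(Add(Mul(Add(-14, Mul(-1, y)), 2), 17), y) = Add(Add(Add(-28, Mul(-2, y)), 17), y) = Add(Add(-11, Mul(-2, y)), y) = Add(-11, Mul(-1, y)))
Pow(Add(Pow(Add(3879, Function('T')(-32)), -1), -4619), -1) = Pow(Add(Pow(Add(3879, Add(-11, Mul(-1, -32))), -1), -4619), -1) = Pow(Add(Pow(Add(3879, Add(-11, 32)), -1), -4619), -1) = Pow(Add(Pow(Add(3879, 21), -1), -4619), -1) = Pow(Add(Pow(3900, -1), -4619), -1) = Pow(Add(Rational(1, 3900), -4619), -1) = Pow(Rational(-18014099, 3900), -1) = Rational(-3900, 18014099)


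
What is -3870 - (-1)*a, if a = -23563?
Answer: -27433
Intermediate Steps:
-3870 - (-1)*a = -3870 - (-1)*(-23563) = -3870 - 1*23563 = -3870 - 23563 = -27433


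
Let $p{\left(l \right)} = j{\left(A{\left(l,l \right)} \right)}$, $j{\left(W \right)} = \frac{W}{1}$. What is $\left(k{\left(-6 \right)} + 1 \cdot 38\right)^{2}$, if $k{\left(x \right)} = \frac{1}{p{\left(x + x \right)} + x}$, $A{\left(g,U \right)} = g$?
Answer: $\frac{466489}{324} \approx 1439.8$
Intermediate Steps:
$j{\left(W \right)} = W$ ($j{\left(W \right)} = W 1 = W$)
$p{\left(l \right)} = l$
$k{\left(x \right)} = \frac{1}{3 x}$ ($k{\left(x \right)} = \frac{1}{\left(x + x\right) + x} = \frac{1}{2 x + x} = \frac{1}{3 x}$)
$\left(k{\left(-6 \right)} + 1 \cdot 38\right)^{2} = \left(\frac{1}{3 \left(-6\right)} + 1 \cdot 38\right)^{2} = \left(\frac{1}{3} \left(- \frac{1}{6}\right) + 38\right)^{2} = \left(- \frac{1}{18} + 38\right)^{2} = \left(\frac{683}{18}\right)^{2} = \frac{466489}{324}$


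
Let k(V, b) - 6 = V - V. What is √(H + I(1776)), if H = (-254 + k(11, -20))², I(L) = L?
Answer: 4*√3955 ≈ 251.56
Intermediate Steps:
k(V, b) = 6 (k(V, b) = 6 + (V - V) = 6 + 0 = 6)
H = 61504 (H = (-254 + 6)² = (-248)² = 61504)
√(H + I(1776)) = √(61504 + 1776) = √63280 = 4*√3955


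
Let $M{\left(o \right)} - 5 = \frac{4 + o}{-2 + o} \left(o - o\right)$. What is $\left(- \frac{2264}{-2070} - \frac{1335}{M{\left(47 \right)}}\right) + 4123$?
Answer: $\frac{3992092}{1035} \approx 3857.1$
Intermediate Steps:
$M{\left(o \right)} = 5$ ($M{\left(o \right)} = 5 + \frac{4 + o}{-2 + o} \left(o - o\right) = 5 + \frac{4 + o}{-2 + o} 0 = 5 + 0 = 5$)
$\left(- \frac{2264}{-2070} - \frac{1335}{M{\left(47 \right)}}\right) + 4123 = \left(- \frac{2264}{-2070} - \frac{1335}{5}\right) + 4123 = \left(\left(-2264\right) \left(- \frac{1}{2070}\right) - 267\right) + 4123 = \left(\frac{1132}{1035} - 267\right) + 4123 = - \frac{275213}{1035} + 4123 = \frac{3992092}{1035}$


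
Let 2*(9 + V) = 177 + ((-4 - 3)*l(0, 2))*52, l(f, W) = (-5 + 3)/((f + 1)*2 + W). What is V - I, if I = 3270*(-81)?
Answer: 530081/2 ≈ 2.6504e+5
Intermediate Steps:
I = -264870
l(f, W) = -2/(2 + W + 2*f) (l(f, W) = -2/((1 + f)*2 + W) = -2/((2 + 2*f) + W) = -2/(2 + W + 2*f))
V = 341/2 (V = -9 + (177 + ((-4 - 3)*(-2/(2 + 2 + 2*0)))*52)/2 = -9 + (177 - (-14)/(2 + 2 + 0)*52)/2 = -9 + (177 - (-14)/4*52)/2 = -9 + (177 - 7*(-½)*52)/2 = -9 + (177 + (7/2)*52)/2 = -9 + (177 + 182)/2 = -9 + (½)*359 = -9 + 359/2 = 341/2 ≈ 170.50)
V - I = 341/2 - 1*(-264870) = 341/2 + 264870 = 530081/2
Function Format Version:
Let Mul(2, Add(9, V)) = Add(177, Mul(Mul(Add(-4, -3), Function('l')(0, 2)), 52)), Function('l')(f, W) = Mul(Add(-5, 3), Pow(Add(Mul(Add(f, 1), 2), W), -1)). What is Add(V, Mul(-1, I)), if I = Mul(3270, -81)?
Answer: Rational(530081, 2) ≈ 2.6504e+5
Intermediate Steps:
I = -264870
Function('l')(f, W) = Mul(-2, Pow(Add(2, W, Mul(2, f)), -1)) (Function('l')(f, W) = Mul(-2, Pow(Add(Mul(Add(1, f), 2), W), -1)) = Mul(-2, Pow(Add(Add(2, Mul(2, f)), W), -1)) = Mul(-2, Pow(Add(2, W, Mul(2, f)), -1)))
V = Rational(341, 2) (V = Add(-9, Mul(Rational(1, 2), Add(177, Mul(Mul(Add(-4, -3), Mul(-2, Pow(Add(2, 2, Mul(2, 0)), -1))), 52)))) = Add(-9, Mul(Rational(1, 2), Add(177, Mul(Mul(-7, Mul(-2, Pow(Add(2, 2, 0), -1))), 52)))) = Add(-9, Mul(Rational(1, 2), Add(177, Mul(Mul(-7, Mul(-2, Pow(4, -1))), 52)))) = Add(-9, Mul(Rational(1, 2), Add(177, Mul(Mul(-7, Mul(-2, Rational(1, 4))), 52)))) = Add(-9, Mul(Rational(1, 2), Add(177, Mul(Mul(-7, Rational(-1, 2)), 52)))) = Add(-9, Mul(Rational(1, 2), Add(177, Mul(Rational(7, 2), 52)))) = Add(-9, Mul(Rational(1, 2), Add(177, 182))) = Add(-9, Mul(Rational(1, 2), 359)) = Add(-9, Rational(359, 2)) = Rational(341, 2) ≈ 170.50)
Add(V, Mul(-1, I)) = Add(Rational(341, 2), Mul(-1, -264870)) = Add(Rational(341, 2), 264870) = Rational(530081, 2)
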